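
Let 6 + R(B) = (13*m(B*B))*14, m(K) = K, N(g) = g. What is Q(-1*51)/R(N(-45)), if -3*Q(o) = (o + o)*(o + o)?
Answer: -289/30712 ≈ -0.0094100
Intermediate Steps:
R(B) = -6 + 182*B**2 (R(B) = -6 + (13*(B*B))*14 = -6 + (13*B**2)*14 = -6 + 182*B**2)
Q(o) = -4*o**2/3 (Q(o) = -(o + o)*(o + o)/3 = -2*o*2*o/3 = -4*o**2/3)
Q(-1*51)/R(N(-45)) = (-4*(-1*51)**2/3)/(-6 + 182*(-45)**2) = (-4/3*(-51)**2)/(-6 + 182*2025) = (-4/3*2601)/(-6 + 368550) = -3468/368544 = -3468*1/368544 = -289/30712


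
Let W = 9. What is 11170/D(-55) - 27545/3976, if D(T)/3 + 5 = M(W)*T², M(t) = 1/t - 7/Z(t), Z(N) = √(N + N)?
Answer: -636918072767/91281344824 - 85148910*√2/160706593 ≈ -7.7268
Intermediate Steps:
Z(N) = √2*√N (Z(N) = √(2*N) = √2*√N)
M(t) = 1/t - 7*√2/(2*√t)
D(T) = -15 + 3*T²*(⅑ - 7*√2/6) (D(T) = -15 + 3*((1/9 - 7*√2/(2*√9))*T²) = -15 + 3*((⅑ - 7/2*√2*⅓)*T²) = -15 + 3*((⅑ - 7*√2/6)*T²) = -15 + 3*(T²*(⅑ - 7*√2/6)) = -15 + 3*T²*(⅑ - 7*√2/6))
11170/D(-55) - 27545/3976 = 11170/(-15 + (⅙)*(-55)²*(2 - 21*√2)) - 27545/3976 = 11170/(-15 + (⅙)*3025*(2 - 21*√2)) - 27545*1/3976 = 11170/(-15 + (3025/3 - 21175*√2/2)) - 3935/568 = 11170/(2980/3 - 21175*√2/2) - 3935/568 = -3935/568 + 11170/(2980/3 - 21175*√2/2)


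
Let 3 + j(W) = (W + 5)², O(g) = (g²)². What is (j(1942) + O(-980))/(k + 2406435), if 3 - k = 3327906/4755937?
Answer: 2193371444300217611/5722432097250 ≈ 3.8329e+5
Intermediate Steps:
k = 10939905/4755937 (k = 3 - 3327906/4755937 = 10939905/4755937 ≈ 2.3003)
O(g) = g⁴
j(W) = -3 + (5 + W)² (j(W) = -3 + (W + 5)² = -3 + (5 + W)²)
(j(1942) + O(-980))/(k + 2406435) = ((-3 + (5 + 1942)²) + (-980)⁴)/(10939905/4755937 + 2406435) = ((-3 + 1947²) + 922368160000)/(11444864194500/4755937) = ((-3 + 3790809) + 922368160000)*(4755937/11444864194500) = (3790806 + 922368160000)*(4755937/11444864194500) = 922371950806*(4755937/11444864194500) = 2193371444300217611/5722432097250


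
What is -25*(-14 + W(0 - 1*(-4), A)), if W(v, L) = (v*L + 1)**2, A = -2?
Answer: -875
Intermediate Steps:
W(v, L) = (1 + L*v)**2 (W(v, L) = (L*v + 1)**2 = (1 + L*v)**2)
-25*(-14 + W(0 - 1*(-4), A)) = -25*(-14 + (1 - 2*(0 - 1*(-4)))**2) = -25*(-14 + (1 - 2*(0 + 4))**2) = -25*(-14 + (1 - 2*4)**2) = -25*(-14 + (1 - 8)**2) = -25*(-14 + (-7)**2) = -25*(-14 + 49) = -25*35 = -875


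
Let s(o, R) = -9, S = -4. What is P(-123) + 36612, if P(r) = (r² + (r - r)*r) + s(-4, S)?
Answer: 51732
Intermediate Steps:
P(r) = -9 + r² (P(r) = (r² + (r - r)*r) - 9 = (r² + 0*r) - 9 = (r² + 0) - 9 = r² - 9 = -9 + r²)
P(-123) + 36612 = (-9 + (-123)²) + 36612 = (-9 + 15129) + 36612 = 15120 + 36612 = 51732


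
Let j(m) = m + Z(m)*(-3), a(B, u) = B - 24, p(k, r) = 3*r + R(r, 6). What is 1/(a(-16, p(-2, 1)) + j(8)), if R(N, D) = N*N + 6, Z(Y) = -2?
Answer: -1/26 ≈ -0.038462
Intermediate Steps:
R(N, D) = 6 + N² (R(N, D) = N² + 6 = 6 + N²)
p(k, r) = 6 + r² + 3*r (p(k, r) = 3*r + (6 + r²) = 6 + r² + 3*r)
a(B, u) = -24 + B
j(m) = 6 + m (j(m) = m - 2*(-3) = m + 6 = 6 + m)
1/(a(-16, p(-2, 1)) + j(8)) = 1/((-24 - 16) + (6 + 8)) = 1/(-40 + 14) = 1/(-26) = -1/26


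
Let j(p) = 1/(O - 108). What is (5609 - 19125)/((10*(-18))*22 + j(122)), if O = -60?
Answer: 2270688/665281 ≈ 3.4131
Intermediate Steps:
j(p) = -1/168 (j(p) = 1/(-60 - 108) = 1/(-168) = -1/168)
(5609 - 19125)/((10*(-18))*22 + j(122)) = (5609 - 19125)/((10*(-18))*22 - 1/168) = -13516/(-180*22 - 1/168) = -13516/(-3960 - 1/168) = -13516/(-665281/168) = -13516*(-168/665281) = 2270688/665281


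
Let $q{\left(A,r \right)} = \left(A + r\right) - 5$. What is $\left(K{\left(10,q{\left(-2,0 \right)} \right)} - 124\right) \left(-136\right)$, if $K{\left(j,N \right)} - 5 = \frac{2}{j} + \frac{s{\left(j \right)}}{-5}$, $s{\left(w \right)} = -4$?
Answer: $16048$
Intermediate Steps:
$q{\left(A,r \right)} = -5 + A + r$
$K{\left(j,N \right)} = \frac{29}{5} + \frac{2}{j}$ ($K{\left(j,N \right)} = 5 + \left(\frac{2}{j} - \frac{4}{-5}\right) = 5 + \left(\frac{2}{j} - - \frac{4}{5}\right) = 5 + \left(\frac{2}{j} + \frac{4}{5}\right) = 5 + \left(\frac{4}{5} + \frac{2}{j}\right) = \frac{29}{5} + \frac{2}{j}$)
$\left(K{\left(10,q{\left(-2,0 \right)} \right)} - 124\right) \left(-136\right) = \left(\left(\frac{29}{5} + \frac{2}{10}\right) - 124\right) \left(-136\right) = \left(\left(\frac{29}{5} + 2 \cdot \frac{1}{10}\right) - 124\right) \left(-136\right) = \left(\left(\frac{29}{5} + \frac{1}{5}\right) - 124\right) \left(-136\right) = \left(6 - 124\right) \left(-136\right) = \left(-118\right) \left(-136\right) = 16048$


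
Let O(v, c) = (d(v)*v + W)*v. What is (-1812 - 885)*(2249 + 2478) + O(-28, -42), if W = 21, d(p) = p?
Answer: -12771259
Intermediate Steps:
O(v, c) = v*(21 + v²) (O(v, c) = (v*v + 21)*v = (v² + 21)*v = (21 + v²)*v = v*(21 + v²))
(-1812 - 885)*(2249 + 2478) + O(-28, -42) = (-1812 - 885)*(2249 + 2478) - 28*(21 + (-28)²) = -2697*4727 - 28*(21 + 784) = -12748719 - 28*805 = -12748719 - 22540 = -12771259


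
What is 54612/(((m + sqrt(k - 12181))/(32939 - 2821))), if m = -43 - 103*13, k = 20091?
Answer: -1136559713256/951007 - 822402108*sqrt(7910)/951007 ≈ -1.2720e+6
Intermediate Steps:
m = -1382 (m = -43 - 1339 = -1382)
54612/(((m + sqrt(k - 12181))/(32939 - 2821))) = 54612/(((-1382 + sqrt(20091 - 12181))/(32939 - 2821))) = 54612/(((-1382 + sqrt(7910))/30118)) = 54612/(((-1382 + sqrt(7910))*(1/30118))) = 54612/(-691/15059 + sqrt(7910)/30118)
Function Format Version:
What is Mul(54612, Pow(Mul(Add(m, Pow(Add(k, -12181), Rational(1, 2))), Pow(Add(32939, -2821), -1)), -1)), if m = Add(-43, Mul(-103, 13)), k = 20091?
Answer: Add(Rational(-1136559713256, 951007), Mul(Rational(-822402108, 951007), Pow(7910, Rational(1, 2)))) ≈ -1.2720e+6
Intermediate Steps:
m = -1382 (m = Add(-43, -1339) = -1382)
Mul(54612, Pow(Mul(Add(m, Pow(Add(k, -12181), Rational(1, 2))), Pow(Add(32939, -2821), -1)), -1)) = Mul(54612, Pow(Mul(Add(-1382, Pow(Add(20091, -12181), Rational(1, 2))), Pow(Add(32939, -2821), -1)), -1)) = Mul(54612, Pow(Mul(Add(-1382, Pow(7910, Rational(1, 2))), Pow(30118, -1)), -1)) = Mul(54612, Pow(Mul(Add(-1382, Pow(7910, Rational(1, 2))), Rational(1, 30118)), -1)) = Mul(54612, Pow(Add(Rational(-691, 15059), Mul(Rational(1, 30118), Pow(7910, Rational(1, 2)))), -1))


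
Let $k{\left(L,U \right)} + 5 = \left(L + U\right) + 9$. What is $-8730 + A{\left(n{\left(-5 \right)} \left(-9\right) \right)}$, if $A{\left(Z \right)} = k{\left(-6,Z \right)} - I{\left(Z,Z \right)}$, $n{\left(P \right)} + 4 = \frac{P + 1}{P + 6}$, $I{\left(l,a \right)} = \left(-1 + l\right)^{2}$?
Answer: $-13701$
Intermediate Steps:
$k{\left(L,U \right)} = 4 + L + U$ ($k{\left(L,U \right)} = -5 + \left(\left(L + U\right) + 9\right) = -5 + \left(9 + L + U\right) = 4 + L + U$)
$n{\left(P \right)} = -4 + \frac{1 + P}{6 + P}$ ($n{\left(P \right)} = -4 + \frac{P + 1}{P + 6} = -4 + \frac{1 + P}{6 + P}$)
$A{\left(Z \right)} = -2 + Z - \left(-1 + Z\right)^{2}$ ($A{\left(Z \right)} = \left(4 - 6 + Z\right) - \left(-1 + Z\right)^{2} = \left(-2 + Z\right) - \left(-1 + Z\right)^{2} = -2 + Z - \left(-1 + Z\right)^{2}$)
$-8730 + A{\left(n{\left(-5 \right)} \left(-9\right) \right)} = -8730 - \left(2 + \left(-1 + \frac{-23 - -15}{6 - 5} \left(-9\right)\right)^{2} - \frac{-23 - -15}{6 - 5} \left(-9\right)\right) = -8730 - \left(2 + \left(-1 + \frac{-23 + 15}{1} \left(-9\right)\right)^{2} - \frac{-23 + 15}{1} \left(-9\right)\right) = -8730 - \left(2 + \left(-1 + 1 \left(-8\right) \left(-9\right)\right)^{2} - 1 \left(-8\right) \left(-9\right)\right) = -8730 - \left(-70 + \left(-1 - -72\right)^{2}\right) = -8730 - \left(-70 + \left(-1 + 72\right)^{2}\right) = -8730 - 4971 = -13701$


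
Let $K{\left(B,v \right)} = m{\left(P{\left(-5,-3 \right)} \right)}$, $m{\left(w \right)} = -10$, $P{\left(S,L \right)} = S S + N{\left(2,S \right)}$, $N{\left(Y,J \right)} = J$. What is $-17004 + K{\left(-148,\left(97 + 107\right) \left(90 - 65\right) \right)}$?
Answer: $-17014$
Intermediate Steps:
$P{\left(S,L \right)} = S + S^{2}$ ($P{\left(S,L \right)} = S S + S = S^{2} + S = S + S^{2}$)
$K{\left(B,v \right)} = -10$
$-17004 + K{\left(-148,\left(97 + 107\right) \left(90 - 65\right) \right)} = -17004 - 10 = -17014$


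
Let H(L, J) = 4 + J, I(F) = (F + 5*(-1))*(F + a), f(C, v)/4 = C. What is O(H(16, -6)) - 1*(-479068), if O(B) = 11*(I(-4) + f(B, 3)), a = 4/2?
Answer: 479178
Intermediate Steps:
f(C, v) = 4*C
a = 2 (a = 4*(1/2) = 2)
I(F) = (-5 + F)*(2 + F) (I(F) = (F + 5*(-1))*(F + 2) = (F - 5)*(2 + F) = (-5 + F)*(2 + F))
O(B) = 198 + 44*B (O(B) = 11*((-10 + (-4)**2 - 3*(-4)) + 4*B) = 11*((-10 + 16 + 12) + 4*B) = 11*(18 + 4*B) = 198 + 44*B)
O(H(16, -6)) - 1*(-479068) = (198 + 44*(4 - 6)) - 1*(-479068) = (198 + 44*(-2)) + 479068 = (198 - 88) + 479068 = 110 + 479068 = 479178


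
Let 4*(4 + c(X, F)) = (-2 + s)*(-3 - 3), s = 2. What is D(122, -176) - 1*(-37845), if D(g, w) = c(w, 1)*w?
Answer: 38549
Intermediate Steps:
c(X, F) = -4 (c(X, F) = -4 + ((-2 + 2)*(-3 - 3))/4 = -4 + (0*(-6))/4 = -4 + (¼)*0 = -4 + 0 = -4)
D(g, w) = -4*w
D(122, -176) - 1*(-37845) = -4*(-176) - 1*(-37845) = 704 + 37845 = 38549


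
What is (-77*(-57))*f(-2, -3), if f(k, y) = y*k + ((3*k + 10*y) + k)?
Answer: -140448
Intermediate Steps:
f(k, y) = 4*k + 10*y + k*y (f(k, y) = k*y + (4*k + 10*y) = 4*k + 10*y + k*y)
(-77*(-57))*f(-2, -3) = (-77*(-57))*(4*(-2) + 10*(-3) - 2*(-3)) = 4389*(-8 - 30 + 6) = 4389*(-32) = -140448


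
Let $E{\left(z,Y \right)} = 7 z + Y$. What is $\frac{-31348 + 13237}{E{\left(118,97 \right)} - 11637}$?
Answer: $\frac{18111}{10714} \approx 1.6904$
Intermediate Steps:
$E{\left(z,Y \right)} = Y + 7 z$
$\frac{-31348 + 13237}{E{\left(118,97 \right)} - 11637} = \frac{-31348 + 13237}{\left(97 + 7 \cdot 118\right) - 11637} = - \frac{18111}{\left(97 + 826\right) - 11637} = - \frac{18111}{923 - 11637} = - \frac{18111}{-10714} = \left(-18111\right) \left(- \frac{1}{10714}\right) = \frac{18111}{10714}$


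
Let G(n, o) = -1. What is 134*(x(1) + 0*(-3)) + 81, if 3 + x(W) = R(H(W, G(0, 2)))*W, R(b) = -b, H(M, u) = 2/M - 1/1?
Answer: -455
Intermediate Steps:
H(M, u) = -1 + 2/M (H(M, u) = 2/M - 1*1 = 2/M - 1 = -1 + 2/M)
x(W) = -5 + W (x(W) = -3 + (-(2 - W)/W)*W = -3 + (-2 + W) = -5 + W)
134*(x(1) + 0*(-3)) + 81 = 134*((-5 + 1) + 0*(-3)) + 81 = 134*(-4 + 0) + 81 = 134*(-4) + 81 = -536 + 81 = -455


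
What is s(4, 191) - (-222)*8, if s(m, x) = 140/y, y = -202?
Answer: 179306/101 ≈ 1775.3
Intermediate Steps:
s(m, x) = -70/101 (s(m, x) = 140/(-202) = 140*(-1/202) = -70/101)
s(4, 191) - (-222)*8 = -70/101 - (-222)*8 = -70/101 - 1*(-1776) = -70/101 + 1776 = 179306/101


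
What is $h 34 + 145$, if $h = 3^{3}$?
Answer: $1063$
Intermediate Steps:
$h = 27$
$h 34 + 145 = 27 \cdot 34 + 145 = 918 + 145 = 1063$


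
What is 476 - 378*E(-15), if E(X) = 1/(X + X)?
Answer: 2443/5 ≈ 488.60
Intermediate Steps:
E(X) = 1/(2*X)
476 - 378*E(-15) = 476 - 189/(-15) = 476 - 189*(-1)/15 = 476 - 378*(-1/30) = 476 + 63/5 = 2443/5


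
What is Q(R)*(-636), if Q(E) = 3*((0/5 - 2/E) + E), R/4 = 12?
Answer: -183009/2 ≈ -91505.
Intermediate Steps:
R = 48 (R = 4*12 = 48)
Q(E) = -6/E + 3*E (Q(E) = 3*((0*(⅕) - 2/E) + E) = 3*((0 - 2/E) + E) = 3*(-2/E + E) = 3*(E - 2/E) = -6/E + 3*E)
Q(R)*(-636) = (-6/48 + 3*48)*(-636) = (-6*1/48 + 144)*(-636) = (-⅛ + 144)*(-636) = (1151/8)*(-636) = -183009/2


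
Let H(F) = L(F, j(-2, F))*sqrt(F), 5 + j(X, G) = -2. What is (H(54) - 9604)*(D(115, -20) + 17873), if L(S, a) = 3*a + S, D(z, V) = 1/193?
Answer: -33128901960/193 + 341499510*sqrt(6)/193 ≈ -1.6732e+8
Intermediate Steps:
j(X, G) = -7 (j(X, G) = -5 - 2 = -7)
D(z, V) = 1/193
L(S, a) = S + 3*a
H(F) = sqrt(F)*(-21 + F) (H(F) = (F + 3*(-7))*sqrt(F) = (F - 21)*sqrt(F) = (-21 + F)*sqrt(F) = sqrt(F)*(-21 + F))
(H(54) - 9604)*(D(115, -20) + 17873) = (sqrt(54)*(-21 + 54) - 9604)*(1/193 + 17873) = ((3*sqrt(6))*33 - 9604)*(3449490/193) = (99*sqrt(6) - 9604)*(3449490/193) = (-9604 + 99*sqrt(6))*(3449490/193) = -33128901960/193 + 341499510*sqrt(6)/193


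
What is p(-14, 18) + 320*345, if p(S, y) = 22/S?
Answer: 772789/7 ≈ 1.1040e+5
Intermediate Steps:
p(-14, 18) + 320*345 = 22/(-14) + 320*345 = 22*(-1/14) + 110400 = -11/7 + 110400 = 772789/7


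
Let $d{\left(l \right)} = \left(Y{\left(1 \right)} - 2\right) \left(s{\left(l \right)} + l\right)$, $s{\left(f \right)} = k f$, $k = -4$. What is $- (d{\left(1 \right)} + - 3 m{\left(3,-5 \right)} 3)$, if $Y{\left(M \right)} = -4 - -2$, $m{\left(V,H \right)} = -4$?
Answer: $-48$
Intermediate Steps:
$Y{\left(M \right)} = -2$ ($Y{\left(M \right)} = -4 + 2 = -2$)
$s{\left(f \right)} = - 4 f$
$d{\left(l \right)} = 12 l$ ($d{\left(l \right)} = \left(-2 - 2\right) \left(- 4 l + l\right) = - 4 \left(- 3 l\right) = 12 l$)
$- (d{\left(1 \right)} + - 3 m{\left(3,-5 \right)} 3) = - (12 \cdot 1 + \left(-3\right) \left(-4\right) 3) = - (12 + 12 \cdot 3) = - (12 + 36) = \left(-1\right) 48 = -48$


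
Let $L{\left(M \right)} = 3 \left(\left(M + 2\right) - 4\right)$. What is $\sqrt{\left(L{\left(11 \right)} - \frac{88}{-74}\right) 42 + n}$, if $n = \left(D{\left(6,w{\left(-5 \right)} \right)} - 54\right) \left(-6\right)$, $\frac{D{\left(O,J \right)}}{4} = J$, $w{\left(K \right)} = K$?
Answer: $\frac{\sqrt{2228658}}{37} \approx 40.348$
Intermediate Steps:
$D{\left(O,J \right)} = 4 J$
$L{\left(M \right)} = -6 + 3 M$ ($L{\left(M \right)} = 3 \left(\left(2 + M\right) - 4\right) = 3 \left(-2 + M\right) = -6 + 3 M$)
$n = 444$ ($n = \left(4 \left(-5\right) - 54\right) \left(-6\right) = \left(-20 - 54\right) \left(-6\right) = \left(-74\right) \left(-6\right) = 444$)
$\sqrt{\left(L{\left(11 \right)} - \frac{88}{-74}\right) 42 + n} = \sqrt{\left(\left(-6 + 3 \cdot 11\right) - \frac{88}{-74}\right) 42 + 444} = \sqrt{\left(\left(-6 + 33\right) - - \frac{44}{37}\right) 42 + 444} = \sqrt{\left(27 + \frac{44}{37}\right) 42 + 444} = \sqrt{\frac{1043}{37} \cdot 42 + 444} = \sqrt{\frac{43806}{37} + 444} = \sqrt{\frac{60234}{37}} = \frac{\sqrt{2228658}}{37}$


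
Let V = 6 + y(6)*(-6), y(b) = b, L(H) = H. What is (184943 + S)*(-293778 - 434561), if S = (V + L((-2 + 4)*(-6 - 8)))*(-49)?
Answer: -136771139115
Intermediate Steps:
V = -30 (V = 6 + 6*(-6) = 6 - 36 = -30)
S = 2842 (S = (-30 + (-2 + 4)*(-6 - 8))*(-49) = (-30 + 2*(-14))*(-49) = (-30 - 28)*(-49) = -58*(-49) = 2842)
(184943 + S)*(-293778 - 434561) = (184943 + 2842)*(-293778 - 434561) = 187785*(-728339) = -136771139115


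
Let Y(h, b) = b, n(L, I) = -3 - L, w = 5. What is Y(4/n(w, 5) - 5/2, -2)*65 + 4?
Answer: -126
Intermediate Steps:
Y(4/n(w, 5) - 5/2, -2)*65 + 4 = -2*65 + 4 = -130 + 4 = -126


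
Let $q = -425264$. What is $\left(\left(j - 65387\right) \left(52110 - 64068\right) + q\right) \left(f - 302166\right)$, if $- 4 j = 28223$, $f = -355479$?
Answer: $- \frac{1138837454848245}{2} \approx -5.6942 \cdot 10^{14}$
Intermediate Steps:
$j = - \frac{28223}{4}$ ($j = \left(- \frac{1}{4}\right) 28223 = - \frac{28223}{4} \approx -7055.8$)
$\left(\left(j - 65387\right) \left(52110 - 64068\right) + q\right) \left(f - 302166\right) = \left(\left(- \frac{28223}{4} - 65387\right) \left(52110 - 64068\right) - 425264\right) \left(-355479 - 302166\right) = \left(\left(- \frac{289771}{4}\right) \left(-11958\right) - 425264\right) \left(-657645\right) = \left(\frac{1732540809}{2} - 425264\right) \left(-657645\right) = \frac{1731690281}{2} \left(-657645\right) = - \frac{1138837454848245}{2}$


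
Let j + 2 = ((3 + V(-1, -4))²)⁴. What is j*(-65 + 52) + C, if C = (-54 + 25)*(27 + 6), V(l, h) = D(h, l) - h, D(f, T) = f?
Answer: -86224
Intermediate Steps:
V(l, h) = 0 (V(l, h) = h - h = 0)
C = -957 (C = -29*33 = -957)
j = 6559 (j = -2 + ((3 + 0)²)⁴ = -2 + (3²)⁴ = -2 + 9⁴ = -2 + 6561 = 6559)
j*(-65 + 52) + C = 6559*(-65 + 52) - 957 = 6559*(-13) - 957 = -85267 - 957 = -86224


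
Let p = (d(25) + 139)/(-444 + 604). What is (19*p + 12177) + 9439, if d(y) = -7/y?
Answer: 21632473/1000 ≈ 21632.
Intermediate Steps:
p = 867/1000 (p = (-7/25 + 139)/(-444 + 604) = (-7*1/25 + 139)/160 = (-7/25 + 139)*(1/160) = (3468/25)*(1/160) = 867/1000 ≈ 0.86700)
(19*p + 12177) + 9439 = (19*(867/1000) + 12177) + 9439 = (16473/1000 + 12177) + 9439 = 12193473/1000 + 9439 = 21632473/1000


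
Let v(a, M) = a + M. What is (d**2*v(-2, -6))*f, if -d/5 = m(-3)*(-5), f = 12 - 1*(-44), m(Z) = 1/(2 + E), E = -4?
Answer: -70000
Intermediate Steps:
v(a, M) = M + a
m(Z) = -1/2 (m(Z) = 1/(2 - 4) = 1/(-2) = -1/2)
f = 56 (f = 12 + 44 = 56)
d = -25/2 (d = -(-5)*(-5)/2 = -5*5/2 = -25/2 ≈ -12.500)
(d**2*v(-2, -6))*f = ((-25/2)**2*(-6 - 2))*56 = ((625/4)*(-8))*56 = -1250*56 = -70000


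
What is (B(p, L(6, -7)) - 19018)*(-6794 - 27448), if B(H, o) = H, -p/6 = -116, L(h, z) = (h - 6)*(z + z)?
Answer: 627381924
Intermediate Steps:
L(h, z) = 2*z*(-6 + h) (L(h, z) = (-6 + h)*(2*z) = 2*z*(-6 + h))
p = 696 (p = -6*(-116) = 696)
(B(p, L(6, -7)) - 19018)*(-6794 - 27448) = (696 - 19018)*(-6794 - 27448) = -18322*(-34242) = 627381924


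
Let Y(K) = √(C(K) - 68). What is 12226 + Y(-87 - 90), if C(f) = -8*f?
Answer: 12226 + 2*√337 ≈ 12263.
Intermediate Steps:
Y(K) = √(-68 - 8*K) (Y(K) = √(-8*K - 68) = √(-68 - 8*K))
12226 + Y(-87 - 90) = 12226 + 2*√(-17 - 2*(-87 - 90)) = 12226 + 2*√(-17 - 2*(-177)) = 12226 + 2*√(-17 + 354) = 12226 + 2*√337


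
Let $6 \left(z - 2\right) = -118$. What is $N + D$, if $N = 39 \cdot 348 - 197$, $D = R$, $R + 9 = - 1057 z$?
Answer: $\frac{96119}{3} \approx 32040.0$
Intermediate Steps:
$z = - \frac{53}{3}$ ($z = 2 + \frac{1}{6} \left(-118\right) = 2 - \frac{59}{3} = - \frac{53}{3} \approx -17.667$)
$R = \frac{55994}{3}$ ($R = -9 - - \frac{56021}{3} = -9 + \frac{56021}{3} = \frac{55994}{3} \approx 18665.0$)
$D = \frac{55994}{3} \approx 18665.0$
$N = 13375$ ($N = 13572 - 197 = 13375$)
$N + D = 13375 + \frac{55994}{3} = \frac{96119}{3}$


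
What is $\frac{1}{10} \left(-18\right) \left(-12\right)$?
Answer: $\frac{108}{5} \approx 21.6$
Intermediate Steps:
$\frac{1}{10} \left(-18\right) \left(-12\right) = \left(- \frac{9}{5}\right) \left(-12\right) = \frac{108}{5}$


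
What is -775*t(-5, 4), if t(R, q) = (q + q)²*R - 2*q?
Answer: 254200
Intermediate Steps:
t(R, q) = -2*q + 4*R*q² (t(R, q) = (2*q)²*R - 2*q = (4*q²)*R - 2*q = 4*R*q² - 2*q = -2*q + 4*R*q²)
-775*t(-5, 4) = -1550*4*(-1 + 2*(-5)*4) = -1550*4*(-1 - 40) = -1550*4*(-41) = -775*(-328) = 254200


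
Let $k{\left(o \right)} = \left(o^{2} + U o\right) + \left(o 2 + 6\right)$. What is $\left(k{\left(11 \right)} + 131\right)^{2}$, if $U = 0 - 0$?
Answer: $78400$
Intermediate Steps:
$U = 0$ ($U = 0 + 0 = 0$)
$k{\left(o \right)} = 6 + o^{2} + 2 o$ ($k{\left(o \right)} = \left(o^{2} + 0 o\right) + \left(o 2 + 6\right) = \left(o^{2} + 0\right) + \left(2 o + 6\right) = o^{2} + \left(6 + 2 o\right) = 6 + o^{2} + 2 o$)
$\left(k{\left(11 \right)} + 131\right)^{2} = \left(\left(6 + 11^{2} + 2 \cdot 11\right) + 131\right)^{2} = \left(\left(6 + 121 + 22\right) + 131\right)^{2} = \left(149 + 131\right)^{2} = 280^{2} = 78400$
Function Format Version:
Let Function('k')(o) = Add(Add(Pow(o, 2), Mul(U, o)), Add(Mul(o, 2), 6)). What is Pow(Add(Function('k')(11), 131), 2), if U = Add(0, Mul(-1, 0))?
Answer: 78400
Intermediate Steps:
U = 0 (U = Add(0, 0) = 0)
Function('k')(o) = Add(6, Pow(o, 2), Mul(2, o)) (Function('k')(o) = Add(Add(Pow(o, 2), Mul(0, o)), Add(Mul(o, 2), 6)) = Add(Add(Pow(o, 2), 0), Add(Mul(2, o), 6)) = Add(Pow(o, 2), Add(6, Mul(2, o))) = Add(6, Pow(o, 2), Mul(2, o)))
Pow(Add(Function('k')(11), 131), 2) = Pow(Add(Add(6, Pow(11, 2), Mul(2, 11)), 131), 2) = Pow(Add(Add(6, 121, 22), 131), 2) = Pow(Add(149, 131), 2) = Pow(280, 2) = 78400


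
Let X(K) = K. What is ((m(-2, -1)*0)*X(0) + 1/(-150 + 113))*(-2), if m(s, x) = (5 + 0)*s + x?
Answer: 2/37 ≈ 0.054054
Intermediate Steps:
m(s, x) = x + 5*s (m(s, x) = 5*s + x = x + 5*s)
((m(-2, -1)*0)*X(0) + 1/(-150 + 113))*(-2) = (((-1 + 5*(-2))*0)*0 + 1/(-150 + 113))*(-2) = (((-1 - 10)*0)*0 + 1/(-37))*(-2) = (-11*0*0 - 1/37)*(-2) = (0*0 - 1/37)*(-2) = (0 - 1/37)*(-2) = -1/37*(-2) = 2/37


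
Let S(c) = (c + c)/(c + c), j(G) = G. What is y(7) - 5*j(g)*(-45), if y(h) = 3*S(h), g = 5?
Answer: 1128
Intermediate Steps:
S(c) = 1 (S(c) = (2*c)/((2*c)) = (2*c)*(1/(2*c)) = 1)
y(h) = 3 (y(h) = 3*1 = 3)
y(7) - 5*j(g)*(-45) = 3 - 5*5*(-45) = 3 - 25*(-45) = 3 + 1125 = 1128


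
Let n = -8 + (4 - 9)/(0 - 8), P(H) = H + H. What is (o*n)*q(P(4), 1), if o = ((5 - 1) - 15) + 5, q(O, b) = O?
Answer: 354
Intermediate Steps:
P(H) = 2*H
o = -6 (o = (4 - 15) + 5 = -11 + 5 = -6)
n = -59/8 (n = -8 - 5/(-8) = -8 - 5*(-⅛) = -8 + 5/8 = -59/8 ≈ -7.3750)
(o*n)*q(P(4), 1) = (-6*(-59/8))*(2*4) = (177/4)*8 = 354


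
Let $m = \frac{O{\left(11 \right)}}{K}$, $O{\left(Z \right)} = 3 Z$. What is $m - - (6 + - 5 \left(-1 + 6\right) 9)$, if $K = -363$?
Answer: $- \frac{2410}{11} \approx -219.09$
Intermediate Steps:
$m = - \frac{1}{11}$ ($m = \frac{3 \cdot 11}{-363} = 33 \left(- \frac{1}{363}\right) = - \frac{1}{11} \approx -0.090909$)
$m - - (6 + - 5 \left(-1 + 6\right) 9) = - \frac{1}{11} - - (6 + - 5 \left(-1 + 6\right) 9) = - \frac{1}{11} - - (6 + \left(-5\right) 5 \cdot 9) = - \frac{1}{11} - - (6 - 225) = - \frac{1}{11} - \left(-1\right) \left(-219\right) = - \frac{1}{11} - 219 = - \frac{2410}{11}$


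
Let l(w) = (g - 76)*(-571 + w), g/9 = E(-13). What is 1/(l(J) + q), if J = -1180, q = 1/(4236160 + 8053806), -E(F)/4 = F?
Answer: -12289966/8435734342671 ≈ -1.4569e-6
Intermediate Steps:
E(F) = -4*F
g = 468 (g = 9*(-4*(-13)) = 9*52 = 468)
q = 1/12289966 ≈ 8.1367e-8
l(w) = -223832 + 392*w (l(w) = (468 - 76)*(-571 + w) = 392*(-571 + w) = -223832 + 392*w)
1/(l(J) + q) = 1/((-223832 + 392*(-1180)) + 1/12289966) = 1/((-223832 - 462560) + 1/12289966) = 1/(-686392 + 1/12289966) = 1/(-8435734342671/12289966) = -12289966/8435734342671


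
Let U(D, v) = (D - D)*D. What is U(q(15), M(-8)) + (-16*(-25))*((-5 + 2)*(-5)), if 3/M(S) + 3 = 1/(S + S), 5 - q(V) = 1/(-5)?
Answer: 6000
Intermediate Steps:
q(V) = 26/5 (q(V) = 5 - 1/(-5) = 5 - 1*(-1/5) = 5 + 1/5 = 26/5)
M(S) = 3/(-3 + 1/(2*S)) (M(S) = 3/(-3 + 1/(S + S)) = 3/(-3 + 1/(2*S)))
U(D, v) = 0 (U(D, v) = 0*D = 0)
U(q(15), M(-8)) + (-16*(-25))*((-5 + 2)*(-5)) = 0 + (-16*(-25))*((-5 + 2)*(-5)) = 0 + 400*(-3*(-5)) = 0 + 400*15 = 0 + 6000 = 6000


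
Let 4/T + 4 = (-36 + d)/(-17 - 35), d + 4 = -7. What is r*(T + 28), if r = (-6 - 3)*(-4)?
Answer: 154800/161 ≈ 961.49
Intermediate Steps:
d = -11 (d = -4 - 7 = -11)
r = 36 (r = -9*(-4) = 36)
T = -208/161 (T = 4/(-4 + (-36 - 11)/(-17 - 35)) = 4/(-4 - 47/(-52)) = 4/(-4 - 47*(-1/52)) = 4/(-4 + 47/52) = 4/(-161/52) = 4*(-52/161) = -208/161 ≈ -1.2919)
r*(T + 28) = 36*(-208/161 + 28) = 36*(4300/161) = 154800/161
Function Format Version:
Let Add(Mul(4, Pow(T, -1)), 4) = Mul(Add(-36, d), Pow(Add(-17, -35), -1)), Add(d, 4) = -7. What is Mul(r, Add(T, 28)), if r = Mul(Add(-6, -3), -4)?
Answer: Rational(154800, 161) ≈ 961.49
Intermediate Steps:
d = -11 (d = Add(-4, -7) = -11)
r = 36 (r = Mul(-9, -4) = 36)
T = Rational(-208, 161) (T = Mul(4, Pow(Add(-4, Mul(Add(-36, -11), Pow(Add(-17, -35), -1))), -1)) = Mul(4, Pow(Add(-4, Mul(-47, Pow(-52, -1))), -1)) = Mul(4, Pow(Add(-4, Mul(-47, Rational(-1, 52))), -1)) = Mul(4, Pow(Add(-4, Rational(47, 52)), -1)) = Mul(4, Pow(Rational(-161, 52), -1)) = Mul(4, Rational(-52, 161)) = Rational(-208, 161) ≈ -1.2919)
Mul(r, Add(T, 28)) = Mul(36, Add(Rational(-208, 161), 28)) = Mul(36, Rational(4300, 161)) = Rational(154800, 161)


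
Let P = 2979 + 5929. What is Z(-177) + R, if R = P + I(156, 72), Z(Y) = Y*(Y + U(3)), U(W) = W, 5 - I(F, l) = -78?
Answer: 39789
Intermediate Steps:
P = 8908
I(F, l) = 83 (I(F, l) = 5 - 1*(-78) = 5 + 78 = 83)
Z(Y) = Y*(3 + Y) (Z(Y) = Y*(Y + 3) = Y*(3 + Y))
R = 8991 (R = 8908 + 83 = 8991)
Z(-177) + R = -177*(3 - 177) + 8991 = -177*(-174) + 8991 = 30798 + 8991 = 39789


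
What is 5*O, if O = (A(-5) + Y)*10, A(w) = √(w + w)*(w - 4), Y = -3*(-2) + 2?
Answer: 400 - 450*I*√10 ≈ 400.0 - 1423.0*I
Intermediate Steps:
Y = 8 (Y = 6 + 2 = 8)
A(w) = √2*√w*(-4 + w) (A(w) = √(2*w)*(-4 + w) = (√2*√w)*(-4 + w) = √2*√w*(-4 + w))
O = 80 - 90*I*√10 (O = (√2*√(-5)*(-4 - 5) + 8)*10 = (√2*(I*√5)*(-9) + 8)*10 = (-9*I*√10 + 8)*10 = (8 - 9*I*√10)*10 = 80 - 90*I*√10 ≈ 80.0 - 284.6*I)
5*O = 5*(80 - 90*I*√10) = 400 - 450*I*√10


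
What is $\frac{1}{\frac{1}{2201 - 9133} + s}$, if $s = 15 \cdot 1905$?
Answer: $\frac{6932}{198081899} \approx 3.4996 \cdot 10^{-5}$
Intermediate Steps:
$s = 28575$
$\frac{1}{\frac{1}{2201 - 9133} + s} = \frac{1}{\frac{1}{2201 - 9133} + 28575} = \frac{1}{\frac{1}{-6932} + 28575} = \frac{1}{- \frac{1}{6932} + 28575} = \frac{1}{\frac{198081899}{6932}} = \frac{6932}{198081899}$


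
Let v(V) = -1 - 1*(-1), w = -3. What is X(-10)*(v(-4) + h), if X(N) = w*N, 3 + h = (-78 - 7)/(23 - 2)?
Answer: -1480/7 ≈ -211.43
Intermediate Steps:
v(V) = 0 (v(V) = -1 + 1 = 0)
h = -148/21 (h = -3 + (-78 - 7)/(23 - 2) = -3 - 85/21 = -148/21 ≈ -7.0476)
X(N) = -3*N
X(-10)*(v(-4) + h) = (-3*(-10))*(0 - 148/21) = 30*(-148/21) = -1480/7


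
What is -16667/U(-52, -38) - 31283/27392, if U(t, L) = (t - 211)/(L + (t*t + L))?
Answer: 1199785367963/7204096 ≈ 1.6654e+5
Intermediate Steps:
U(t, L) = (-211 + t)/(t² + 2*L) (U(t, L) = (-211 + t)/(L + (t² + L)) = (-211 + t)/(L + (L + t²)) = (-211 + t)/(t² + 2*L))
-16667/U(-52, -38) - 31283/27392 = -16667*((-52)² + 2*(-38))/(-211 - 52) - 31283/27392 = -16667/(-263/(2704 - 76)) - 31283*1/27392 = -16667/(-263/2628) - 31283/27392 = -16667*(-2628/263) - 31283/27392 = 43800876/263 - 31283/27392 = 1199785367963/7204096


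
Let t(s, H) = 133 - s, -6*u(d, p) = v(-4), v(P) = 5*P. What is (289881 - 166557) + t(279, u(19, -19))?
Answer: 123178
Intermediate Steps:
u(d, p) = 10/3 (u(d, p) = -5*(-4)/6 = -⅙*(-20) = 10/3)
(289881 - 166557) + t(279, u(19, -19)) = (289881 - 166557) + (133 - 1*279) = 123324 + (133 - 279) = 123324 - 146 = 123178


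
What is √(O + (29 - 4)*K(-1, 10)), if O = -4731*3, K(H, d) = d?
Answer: I*√13943 ≈ 118.08*I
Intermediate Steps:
O = -14193
√(O + (29 - 4)*K(-1, 10)) = √(-14193 + (29 - 4)*10) = √(-14193 + 25*10) = √(-14193 + 250) = √(-13943) = I*√13943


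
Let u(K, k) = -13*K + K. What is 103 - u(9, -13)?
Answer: 211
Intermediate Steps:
u(K, k) = -12*K
103 - u(9, -13) = 103 - (-12)*9 = 103 - 1*(-108) = 103 + 108 = 211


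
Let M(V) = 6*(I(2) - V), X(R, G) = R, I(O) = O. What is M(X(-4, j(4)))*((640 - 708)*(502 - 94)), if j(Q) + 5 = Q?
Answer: -998784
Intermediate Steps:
j(Q) = -5 + Q
M(V) = 12 - 6*V (M(V) = 6*(2 - V) = 12 - 6*V)
M(X(-4, j(4)))*((640 - 708)*(502 - 94)) = (12 - 6*(-4))*((640 - 708)*(502 - 94)) = (12 + 24)*(-68*408) = 36*(-27744) = -998784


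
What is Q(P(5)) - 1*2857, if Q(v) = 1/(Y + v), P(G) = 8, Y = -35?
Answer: -77140/27 ≈ -2857.0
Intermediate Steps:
Q(v) = 1/(-35 + v)
Q(P(5)) - 1*2857 = 1/(-35 + 8) - 1*2857 = 1/(-27) - 2857 = -1/27 - 2857 = -77140/27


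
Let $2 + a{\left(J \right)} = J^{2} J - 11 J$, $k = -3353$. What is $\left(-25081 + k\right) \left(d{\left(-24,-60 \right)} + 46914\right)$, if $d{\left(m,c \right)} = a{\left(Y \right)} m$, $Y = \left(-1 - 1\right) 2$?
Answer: $-1348965828$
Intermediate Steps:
$Y = -4$ ($Y = \left(-2\right) 2 = -4$)
$a{\left(J \right)} = -2 + J^{3} - 11 J$ ($a{\left(J \right)} = -2 - \left(11 J - J^{2} J\right) = -2 + \left(J^{3} - 11 J\right) = -2 + J^{3} - 11 J$)
$d{\left(m,c \right)} = - 22 m$ ($d{\left(m,c \right)} = \left(-2 + \left(-4\right)^{3} - -44\right) m = \left(-2 - 64 + 44\right) m = - 22 m$)
$\left(-25081 + k\right) \left(d{\left(-24,-60 \right)} + 46914\right) = \left(-25081 - 3353\right) \left(\left(-22\right) \left(-24\right) + 46914\right) = - 28434 \left(528 + 46914\right) = \left(-28434\right) 47442 = -1348965828$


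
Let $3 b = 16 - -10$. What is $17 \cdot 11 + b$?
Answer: $\frac{587}{3} \approx 195.67$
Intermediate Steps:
$b = \frac{26}{3}$ ($b = \frac{16 - -10}{3} = \frac{16 + 10}{3} = \frac{1}{3} \cdot 26 = \frac{26}{3} \approx 8.6667$)
$17 \cdot 11 + b = 17 \cdot 11 + \frac{26}{3} = 187 + \frac{26}{3} = \frac{587}{3}$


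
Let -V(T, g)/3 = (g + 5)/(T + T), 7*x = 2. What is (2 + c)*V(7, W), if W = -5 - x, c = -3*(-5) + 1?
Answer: 54/49 ≈ 1.1020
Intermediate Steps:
x = 2/7 (x = (1/7)*2 = 2/7 ≈ 0.28571)
c = 16 (c = 15 + 1 = 16)
W = -37/7 (W = -5 - 1*2/7 = -5 - 2/7 = -37/7 ≈ -5.2857)
V(T, g) = -3*(5 + g)/(2*T) (V(T, g) = -3*(g + 5)/(T + T) = -3*(5 + g)/(2*T))
(2 + c)*V(7, W) = (2 + 16)*((3/2)*(-5 - 1*(-37/7))/7) = 18*((3/2)*(1/7)*(-5 + 37/7)) = 18*((3/2)*(1/7)*(2/7)) = 18*(3/49) = 54/49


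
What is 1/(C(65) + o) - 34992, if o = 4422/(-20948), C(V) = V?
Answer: -23745525734/678599 ≈ -34992.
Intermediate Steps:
o = -2211/10474 (o = 4422*(-1/20948) = -2211/10474 ≈ -0.21109)
1/(C(65) + o) - 34992 = 1/(65 - 2211/10474) - 34992 = 1/(678599/10474) - 34992 = 10474/678599 - 34992 = -23745525734/678599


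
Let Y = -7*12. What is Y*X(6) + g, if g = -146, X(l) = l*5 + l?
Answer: -3170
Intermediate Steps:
X(l) = 6*l (X(l) = 5*l + l = 6*l)
Y = -84
Y*X(6) + g = -504*6 - 146 = -84*36 - 146 = -3024 - 146 = -3170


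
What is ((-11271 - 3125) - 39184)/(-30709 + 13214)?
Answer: 10716/3499 ≈ 3.0626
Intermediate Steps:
((-11271 - 3125) - 39184)/(-30709 + 13214) = (-14396 - 39184)/(-17495) = -53580*(-1/17495) = 10716/3499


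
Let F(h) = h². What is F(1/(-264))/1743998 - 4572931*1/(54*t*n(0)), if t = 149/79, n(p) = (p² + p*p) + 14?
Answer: -1219756315054095143/380328963138432 ≈ -3207.1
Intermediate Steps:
n(p) = 14 + 2*p² (n(p) = (p² + p²) + 14 = 2*p² + 14 = 14 + 2*p²)
t = 149/79 (t = 149*(1/79) = 149/79 ≈ 1.8861)
F(1/(-264))/1743998 - 4572931*1/(54*t*n(0)) = (1/(-264))²/1743998 - 4572931*79/(8046*(14 + 2*0²)) = (-1/264)²*(1/1743998) - 4572931*79/(8046*(14 + 2*0)) = (1/69696)*(1/1743998) - 4572931*79/(8046*(14 + 0)) = 1/121549684608 - 4572931/((54*14)*(149/79)) = 1/121549684608 - 4572931/(756*(149/79)) = 1/121549684608 - 4572931/112644/79 = 1/121549684608 - 4572931*79/112644 = 1/121549684608 - 361261549/112644 = -1219756315054095143/380328963138432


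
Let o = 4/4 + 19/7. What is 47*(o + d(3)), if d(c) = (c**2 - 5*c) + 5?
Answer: 893/7 ≈ 127.57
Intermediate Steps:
o = 26/7 (o = 4*(1/4) + 19*(1/7) = 1 + 19/7 = 26/7 ≈ 3.7143)
d(c) = 5 + c**2 - 5*c
47*(o + d(3)) = 47*(26/7 + (5 + 3**2 - 5*3)) = 47*(26/7 + (5 + 9 - 15)) = 47*(26/7 - 1) = 47*(19/7) = 893/7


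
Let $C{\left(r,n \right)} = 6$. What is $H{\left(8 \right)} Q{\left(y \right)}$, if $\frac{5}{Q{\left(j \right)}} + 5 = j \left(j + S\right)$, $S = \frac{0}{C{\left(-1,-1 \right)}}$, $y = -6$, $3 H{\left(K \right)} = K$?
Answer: $\frac{40}{93} \approx 0.43011$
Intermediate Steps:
$H{\left(K \right)} = \frac{K}{3}$
$S = 0$ ($S = \frac{0}{6} = 0 \cdot \frac{1}{6} = 0$)
$Q{\left(j \right)} = \frac{5}{-5 + j^{2}}$ ($Q{\left(j \right)} = \frac{5}{-5 + j \left(j + 0\right)} = \frac{5}{-5 + j j} = \frac{5}{-5 + j^{2}}$)
$H{\left(8 \right)} Q{\left(y \right)} = \frac{1}{3} \cdot 8 \frac{5}{-5 + \left(-6\right)^{2}} = \frac{8 \frac{5}{-5 + 36}}{3} = \frac{8 \cdot \frac{5}{31}}{3} = \frac{8 \cdot 5 \cdot \frac{1}{31}}{3} = \frac{8}{3} \cdot \frac{5}{31} = \frac{40}{93}$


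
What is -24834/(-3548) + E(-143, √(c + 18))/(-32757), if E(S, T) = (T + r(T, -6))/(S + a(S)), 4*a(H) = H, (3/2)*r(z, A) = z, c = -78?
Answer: 12417/1774 + 8*I*√15/14052753 ≈ 6.9994 + 2.2048e-6*I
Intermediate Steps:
r(z, A) = 2*z/3
a(H) = H/4
E(S, T) = 4*T/(3*S) (E(S, T) = (T + 2*T/3)/(S + S/4) = (5*T/3)/((5*S/4)) = (5*T/3)*(4/(5*S)) = 4*T/(3*S))
-24834/(-3548) + E(-143, √(c + 18))/(-32757) = -24834/(-3548) + ((4/3)*√(-78 + 18)/(-143))/(-32757) = -24834*(-1/3548) + ((4/3)*√(-60)*(-1/143))*(-1/32757) = 12417/1774 + ((4/3)*(2*I*√15)*(-1/143))*(-1/32757) = 12417/1774 - 8*I*√15/429*(-1/32757) = 12417/1774 + 8*I*√15/14052753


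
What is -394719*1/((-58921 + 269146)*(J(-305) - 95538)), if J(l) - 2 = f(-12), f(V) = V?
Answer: 131573/6695526100 ≈ 1.9651e-5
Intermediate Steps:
J(l) = -10 (J(l) = 2 - 12 = -10)
-394719*1/((-58921 + 269146)*(J(-305) - 95538)) = -394719*1/((-58921 + 269146)*(-10 - 95538)) = -394719/((-95548*210225)) = -394719/(-20086578300) = -394719*(-1/20086578300) = 131573/6695526100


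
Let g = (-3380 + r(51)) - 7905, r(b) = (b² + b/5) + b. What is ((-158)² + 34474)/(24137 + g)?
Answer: 297190/77571 ≈ 3.8312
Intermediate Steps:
r(b) = b² + 6*b/5 (r(b) = (b² + b/5) + b = b² + 6*b/5)
g = -43114/5 (g = (-3380 + (⅕)*51*(6 + 5*51)) - 7905 = (-3380 + (⅕)*51*(6 + 255)) - 7905 = (-3380 + (⅕)*51*261) - 7905 = (-3380 + 13311/5) - 7905 = -3589/5 - 7905 = -43114/5 ≈ -8622.8)
((-158)² + 34474)/(24137 + g) = ((-158)² + 34474)/(24137 - 43114/5) = (24964 + 34474)/(77571/5) = 59438*(5/77571) = 297190/77571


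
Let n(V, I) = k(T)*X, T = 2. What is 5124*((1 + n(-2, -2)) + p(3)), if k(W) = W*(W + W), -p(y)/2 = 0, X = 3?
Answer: 128100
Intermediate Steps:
p(y) = 0 (p(y) = -2*0 = 0)
k(W) = 2*W² (k(W) = W*(2*W) = 2*W²)
n(V, I) = 24 (n(V, I) = (2*2²)*3 = (2*4)*3 = 8*3 = 24)
5124*((1 + n(-2, -2)) + p(3)) = 5124*((1 + 24) + 0) = 5124*(25 + 0) = 5124*25 = 128100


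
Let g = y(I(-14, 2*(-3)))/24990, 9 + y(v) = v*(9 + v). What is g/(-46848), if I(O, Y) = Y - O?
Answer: -127/1170731520 ≈ -1.0848e-7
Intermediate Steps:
y(v) = -9 + v*(9 + v)
g = 127/24990 (g = (-9 + (2*(-3) - 1*(-14))**2 + 9*(2*(-3) - 1*(-14)))/24990 = (-9 + (-6 + 14)**2 + 9*(-6 + 14))*(1/24990) = (-9 + 8**2 + 9*8)*(1/24990) = (-9 + 64 + 72)*(1/24990) = 127*(1/24990) = 127/24990 ≈ 0.0050820)
g/(-46848) = (127/24990)/(-46848) = (127/24990)*(-1/46848) = -127/1170731520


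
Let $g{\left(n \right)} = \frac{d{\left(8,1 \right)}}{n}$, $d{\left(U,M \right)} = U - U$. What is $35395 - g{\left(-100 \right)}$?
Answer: $35395$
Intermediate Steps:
$d{\left(U,M \right)} = 0$
$g{\left(n \right)} = 0$ ($g{\left(n \right)} = \frac{0}{n} = 0$)
$35395 - g{\left(-100 \right)} = 35395 - 0 = 35395 + 0 = 35395$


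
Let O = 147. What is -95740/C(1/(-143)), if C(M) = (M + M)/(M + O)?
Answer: 1006227400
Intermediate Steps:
C(M) = 2*M/(147 + M) (C(M) = (M + M)/(M + 147) = (2*M)/(147 + M) = 2*M/(147 + M))
-95740/C(1/(-143)) = -95740/(2/(-143*(147 + 1/(-143)))) = -95740/(2*(-1/143)/(147 - 1/143)) = -95740/(2*(-1/143)/(21020/143)) = -95740/(2*(-1/143)*(143/21020)) = -95740/(-1/10510) = -95740*(-10510) = 1006227400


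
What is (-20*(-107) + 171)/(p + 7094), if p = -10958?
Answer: -2311/3864 ≈ -0.59808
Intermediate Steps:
(-20*(-107) + 171)/(p + 7094) = (-20*(-107) + 171)/(-10958 + 7094) = (2140 + 171)/(-3864) = 2311*(-1/3864) = -2311/3864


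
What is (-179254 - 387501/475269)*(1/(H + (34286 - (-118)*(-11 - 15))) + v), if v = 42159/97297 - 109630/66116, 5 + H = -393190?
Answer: 40497467967057416011580803/184448545337743317246 ≈ 2.1956e+5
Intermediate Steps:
H = -393195 (H = -5 - 393190 = -393195)
v = -3939642833/3216444226 (v = 42159*(1/97297) - 109630*1/66116 = 42159/97297 - 54815/33058 = -3939642833/3216444226 ≈ -1.2248)
(-179254 - 387501/475269)*(1/(H + (34286 - (-118)*(-11 - 15))) + v) = (-179254 - 387501/475269)*(1/(-393195 + (34286 - (-118)*(-11 - 15))) - 3939642833/3216444226) = (-179254 - 387501*1/475269)*(1/(-393195 + (34286 - (-118)*(-26))) - 3939642833/3216444226) = (-179254 - 129167/158423)*(1/(-393195 + (34286 - 1*3068)) - 3939642833/3216444226) = -28398085609*(1/(-393195 + (34286 - 3068)) - 3939642833/3216444226)/158423 = -28398085609*(1/(-393195 + 31218) - 3939642833/3216444226)/158423 = -28398085609*(1/(-361977) - 3939642833/3216444226)/158423 = -28398085609*(-1/361977 - 3939642833/3216444226)/158423 = -28398085609/158423*(-1426063310205067/1164278831594802) = 40497467967057416011580803/184448545337743317246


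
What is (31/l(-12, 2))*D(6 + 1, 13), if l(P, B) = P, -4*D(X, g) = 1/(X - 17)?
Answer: -31/480 ≈ -0.064583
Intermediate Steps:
D(X, g) = -1/(4*(-17 + X)) (D(X, g) = -1/(4*(X - 17)) = -1/(4*(-17 + X)))
(31/l(-12, 2))*D(6 + 1, 13) = (31/(-12))*(-1/(-68 + 4*(6 + 1))) = (31*(-1/12))*(-1/(-68 + 4*7)) = -(-31)/(12*(-68 + 28)) = -(-31)/(12*(-40)) = -(-31)*(-1)/(12*40) = -31/12*1/40 = -31/480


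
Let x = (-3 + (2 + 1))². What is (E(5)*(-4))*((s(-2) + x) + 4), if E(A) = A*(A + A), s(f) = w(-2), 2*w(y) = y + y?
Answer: -400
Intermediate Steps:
w(y) = y (w(y) = (y + y)/2 = (2*y)/2 = y)
s(f) = -2
E(A) = 2*A² (E(A) = A*(2*A) = 2*A²)
x = 0 (x = (-3 + 3)² = 0² = 0)
(E(5)*(-4))*((s(-2) + x) + 4) = ((2*5²)*(-4))*((-2 + 0) + 4) = ((2*25)*(-4))*(-2 + 4) = (50*(-4))*2 = -200*2 = -400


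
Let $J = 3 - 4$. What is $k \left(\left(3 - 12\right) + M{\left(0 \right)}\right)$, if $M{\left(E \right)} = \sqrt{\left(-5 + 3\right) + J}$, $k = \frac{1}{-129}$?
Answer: $\frac{3}{43} - \frac{i \sqrt{3}}{129} \approx 0.069767 - 0.013427 i$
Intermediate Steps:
$J = -1$
$k = - \frac{1}{129} \approx -0.0077519$
$M{\left(E \right)} = i \sqrt{3}$ ($M{\left(E \right)} = \sqrt{\left(-5 + 3\right) - 1} = \sqrt{-2 - 1} = \sqrt{-3} = i \sqrt{3}$)
$k \left(\left(3 - 12\right) + M{\left(0 \right)}\right) = - \frac{\left(3 - 12\right) + i \sqrt{3}}{129} = - \frac{-9 + i \sqrt{3}}{129} = \frac{3}{43} - \frac{i \sqrt{3}}{129}$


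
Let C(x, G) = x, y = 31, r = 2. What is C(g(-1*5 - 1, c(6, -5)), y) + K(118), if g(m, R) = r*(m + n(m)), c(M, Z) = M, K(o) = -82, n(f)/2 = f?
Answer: -118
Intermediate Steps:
n(f) = 2*f
g(m, R) = 6*m (g(m, R) = 2*(m + 2*m) = 2*(3*m) = 6*m)
C(g(-1*5 - 1, c(6, -5)), y) + K(118) = 6*(-1*5 - 1) - 82 = 6*(-5 - 1) - 82 = 6*(-6) - 82 = -36 - 82 = -118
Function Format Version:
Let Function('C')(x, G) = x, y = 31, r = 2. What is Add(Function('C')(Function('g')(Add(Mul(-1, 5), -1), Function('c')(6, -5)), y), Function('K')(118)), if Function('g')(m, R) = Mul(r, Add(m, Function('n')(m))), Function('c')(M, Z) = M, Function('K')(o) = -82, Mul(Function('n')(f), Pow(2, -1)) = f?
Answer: -118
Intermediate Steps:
Function('n')(f) = Mul(2, f)
Function('g')(m, R) = Mul(6, m) (Function('g')(m, R) = Mul(2, Add(m, Mul(2, m))) = Mul(2, Mul(3, m)) = Mul(6, m))
Add(Function('C')(Function('g')(Add(Mul(-1, 5), -1), Function('c')(6, -5)), y), Function('K')(118)) = Add(Mul(6, Add(Mul(-1, 5), -1)), -82) = Add(Mul(6, Add(-5, -1)), -82) = Add(Mul(6, -6), -82) = Add(-36, -82) = -118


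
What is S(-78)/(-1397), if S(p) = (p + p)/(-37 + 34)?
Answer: -52/1397 ≈ -0.037223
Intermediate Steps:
S(p) = -2*p/3 (S(p) = (2*p)/(-3) = (2*p)*(-⅓) = -2*p/3)
S(-78)/(-1397) = -⅔*(-78)/(-1397) = 52*(-1/1397) = -52/1397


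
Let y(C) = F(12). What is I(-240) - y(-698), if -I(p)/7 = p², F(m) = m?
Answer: -403212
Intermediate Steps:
y(C) = 12
I(p) = -7*p²
I(-240) - y(-698) = -7*(-240)² - 1*12 = -7*57600 - 12 = -403200 - 12 = -403212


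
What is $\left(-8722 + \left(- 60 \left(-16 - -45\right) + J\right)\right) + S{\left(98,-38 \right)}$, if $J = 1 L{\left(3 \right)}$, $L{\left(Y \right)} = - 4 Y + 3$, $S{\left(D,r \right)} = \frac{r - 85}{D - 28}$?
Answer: $- \frac{733093}{70} \approx -10473.0$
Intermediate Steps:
$S{\left(D,r \right)} = \frac{-85 + r}{-28 + D}$
$L{\left(Y \right)} = 3 - 4 Y$
$J = -9$ ($J = 1 \left(3 - 12\right) = 1 \left(-9\right) = -9$)
$\left(-8722 + \left(- 60 \left(-16 - -45\right) + J\right)\right) + S{\left(98,-38 \right)} = \left(-8722 - \left(9 + 60 \left(-16 - -45\right)\right)\right) + \frac{-85 - 38}{-28 + 98} = \left(-8722 - \left(9 + 60 \left(-16 + 45\right)\right)\right) + \frac{1}{70} \left(-123\right) = \left(-8722 - 1749\right) + \frac{1}{70} \left(-123\right) = \left(-8722 - 1749\right) - \frac{123}{70} = -10471 - \frac{123}{70} = - \frac{733093}{70}$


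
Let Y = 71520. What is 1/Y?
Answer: 1/71520 ≈ 1.3982e-5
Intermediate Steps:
1/Y = 1/71520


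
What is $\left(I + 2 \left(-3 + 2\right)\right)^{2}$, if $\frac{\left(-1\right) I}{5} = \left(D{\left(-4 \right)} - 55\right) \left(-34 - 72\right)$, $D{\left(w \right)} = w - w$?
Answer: $849839104$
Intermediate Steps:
$D{\left(w \right)} = 0$
$I = -29150$ ($I = - 5 \left(0 - 55\right) \left(-34 - 72\right) = - 5 \left(\left(-55\right) \left(-106\right)\right) = \left(-5\right) 5830 = -29150$)
$\left(I + 2 \left(-3 + 2\right)\right)^{2} = \left(-29150 + 2 \left(-3 + 2\right)\right)^{2} = \left(-29150 + 2 \left(-1\right)\right)^{2} = \left(-29150 - 2\right)^{2} = \left(-29152\right)^{2} = 849839104$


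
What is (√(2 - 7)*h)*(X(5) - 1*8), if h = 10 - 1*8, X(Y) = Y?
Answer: -6*I*√5 ≈ -13.416*I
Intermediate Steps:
h = 2 (h = 10 - 8 = 2)
(√(2 - 7)*h)*(X(5) - 1*8) = (√(2 - 7)*2)*(5 - 1*8) = (√(-5)*2)*(5 - 8) = ((I*√5)*2)*(-3) = (2*I*√5)*(-3) = -6*I*√5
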